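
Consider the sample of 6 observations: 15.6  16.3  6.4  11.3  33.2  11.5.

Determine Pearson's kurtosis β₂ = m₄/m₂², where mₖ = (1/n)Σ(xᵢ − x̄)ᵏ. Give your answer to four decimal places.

3.2973

x̄ = 15.7167
Σ(xᵢ − x̄)² = 430.1083 ⇒ m₂ = 71.68472
Σ(xᵢ − x̄)⁴ = 101663.3443 ⇒ m₄ = 16943.89071
m₂² = 5138.69940
β₂ = m₄/m₂² = 16943.89071 / 5138.69940 ≈ 3.2973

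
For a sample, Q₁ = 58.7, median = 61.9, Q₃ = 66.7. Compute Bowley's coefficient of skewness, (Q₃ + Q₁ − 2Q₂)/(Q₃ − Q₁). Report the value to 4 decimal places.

numerator: Q₃ + Q₁ − 2Q₂ = 66.7 + 58.7 − 2×61.9 = 1.6000
denominator: Q₃ − Q₁ = 66.7 − 58.7 = 8.0000
Bowley skewness = 1.6000 / 8.0000 ≈ 0.2000

0.2000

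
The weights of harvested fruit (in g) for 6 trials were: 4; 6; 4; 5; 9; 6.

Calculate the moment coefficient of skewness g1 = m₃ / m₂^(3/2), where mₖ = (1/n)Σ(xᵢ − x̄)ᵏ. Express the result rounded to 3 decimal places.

0.935

x̄ = (4 + 6 + 4 + 5 + 9 + 6) / 6 = 5.6667
deviations (xᵢ − x̄): -1.6667, 0.3333, -1.6667, -0.6667, 3.3333, 0.3333
Σ(xᵢ − x̄)² = 17.3333 ⇒ m₂ = 17.3333/6 = 2.88889
Σ(xᵢ − x̄)³ = 27.5556 ⇒ m₃ = 27.5556/6 = 4.59259
m₂^(3/2) = 2.88889^(1.5) = 4.91017
g1 = m₃ / m₂^(3/2) = 4.59259 / 4.91017 ≈ 0.935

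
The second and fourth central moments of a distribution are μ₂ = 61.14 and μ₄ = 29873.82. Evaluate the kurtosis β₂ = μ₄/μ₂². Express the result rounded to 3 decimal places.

μ₂² = 61.14² = 3738.09960
μ₄/μ₂² = 29873.82 / 3738.09960 = 7.99171
β₂ ≈ 7.992

7.992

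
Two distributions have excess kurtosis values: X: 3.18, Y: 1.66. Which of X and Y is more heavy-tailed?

X

Higher excess kurtosis ⇒ heavier tails relative to the normal distribution.
3.18 vs 1.66: the larger is 3.18, so X has heavier tails.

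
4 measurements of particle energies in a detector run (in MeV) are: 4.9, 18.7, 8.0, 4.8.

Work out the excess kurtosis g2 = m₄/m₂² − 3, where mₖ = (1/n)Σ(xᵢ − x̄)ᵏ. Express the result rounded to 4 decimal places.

-0.8180

x̄ = 9.1000
Σ(xᵢ − x̄)² = 129.5000 ⇒ m₂ = 32.37500
Σ(xᵢ − x̄)⁴ = 9147.9794 ⇒ m₄ = 2286.99485
m₂² = 1048.14063
g2 = m₄/m₂² − 3 = 2.18195 − 3 ≈ -0.8180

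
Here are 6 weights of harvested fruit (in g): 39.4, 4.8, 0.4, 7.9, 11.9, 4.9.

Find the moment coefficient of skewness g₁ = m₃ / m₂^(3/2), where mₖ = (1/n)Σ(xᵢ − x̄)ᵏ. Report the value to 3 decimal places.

x̄ = (39.4 + 4.8 + 0.4 + 7.9 + 11.9 + 4.9) / 6 = 11.5500
deviations (xᵢ − x̄): 27.8500, -6.7500, -11.1500, -3.6500, 0.3500, -6.6500
Σ(xᵢ − x̄)² = 1003.1750 ⇒ m₂ = 1003.1750/6 = 167.19583
Σ(xᵢ − x̄)³ = 19564.6800 ⇒ m₃ = 19564.6800/6 = 3260.78000
m₂^(3/2) = 167.19583^(1.5) = 2161.91281
g₁ = m₃ / m₂^(3/2) = 3260.78000 / 2161.91281 ≈ 1.508

1.508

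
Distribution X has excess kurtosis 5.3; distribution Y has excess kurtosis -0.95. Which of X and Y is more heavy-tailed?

X

Higher excess kurtosis ⇒ heavier tails relative to the normal distribution.
5.3 vs -0.95: the larger is 5.3, so X has heavier tails. (X is leptokurtic — heavier-than-normal tails; the other is platykurtic.)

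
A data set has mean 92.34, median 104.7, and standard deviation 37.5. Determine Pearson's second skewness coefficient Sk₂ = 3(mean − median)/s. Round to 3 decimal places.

Sk₂ = 3(92.34 − 104.7) / 37.5 = 3 × -12.3600 / 37.5
    = -37.0800 / 37.5 ≈ -0.989

-0.989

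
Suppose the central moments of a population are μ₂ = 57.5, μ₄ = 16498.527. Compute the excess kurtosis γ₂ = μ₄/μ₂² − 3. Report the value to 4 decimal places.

μ₂² = 57.5² = 3306.25000
μ₄/μ₂² = 16498.527 / 3306.25000 = 4.99010
γ₂ = 4.99010 − 3 ≈ 1.9901

1.9901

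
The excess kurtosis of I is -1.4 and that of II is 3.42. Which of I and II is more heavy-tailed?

II

Higher excess kurtosis ⇒ heavier tails relative to the normal distribution.
-1.4 vs 3.42: the larger is 3.42, so II has heavier tails. (II is leptokurtic — heavier-than-normal tails; the other is platykurtic.)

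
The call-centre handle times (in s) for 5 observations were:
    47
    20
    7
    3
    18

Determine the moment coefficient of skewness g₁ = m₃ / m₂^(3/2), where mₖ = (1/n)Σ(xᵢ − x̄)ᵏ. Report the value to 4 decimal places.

0.8830

x̄ = (47 + 20 + 7 + 3 + 18) / 5 = 19.0000
deviations (xᵢ − x̄): 28.0000, 1.0000, -12.0000, -16.0000, -1.0000
Σ(xᵢ − x̄)² = 1186.0000 ⇒ m₂ = 1186.0000/5 = 237.20000
Σ(xᵢ − x̄)³ = 16128.0000 ⇒ m₃ = 16128.0000/5 = 3225.60000
m₂^(3/2) = 237.20000^(1.5) = 3653.18804
g₁ = m₃ / m₂^(3/2) = 3225.60000 / 3653.18804 ≈ 0.8830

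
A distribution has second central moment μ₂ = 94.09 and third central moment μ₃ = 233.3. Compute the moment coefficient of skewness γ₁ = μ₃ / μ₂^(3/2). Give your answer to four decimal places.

0.2556

σ = √μ₂ = √94.09 = 9.70000
σ³ = μ₂^(3/2) = 912.67300
γ₁ = μ₃/σ³ = 233.3 / 912.67300 ≈ 0.2556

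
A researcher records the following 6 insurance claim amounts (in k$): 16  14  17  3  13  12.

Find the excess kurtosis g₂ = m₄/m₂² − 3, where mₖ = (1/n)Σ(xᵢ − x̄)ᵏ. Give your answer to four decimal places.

x̄ = 12.5000
Σ(xᵢ − x̄)² = 125.5000 ⇒ m₂ = 20.91667
Σ(xᵢ − x̄)⁴ = 8710.3750 ⇒ m₄ = 1451.72917
m₂² = 437.50694
g₂ = m₄/m₂² − 3 = 3.31819 − 3 ≈ 0.3182

0.3182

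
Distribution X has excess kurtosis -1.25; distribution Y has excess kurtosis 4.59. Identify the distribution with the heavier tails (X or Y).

Higher excess kurtosis ⇒ heavier tails relative to the normal distribution.
-1.25 vs 4.59: the larger is 4.59, so Y has heavier tails. (Y is leptokurtic — heavier-than-normal tails; the other is platykurtic.)

Y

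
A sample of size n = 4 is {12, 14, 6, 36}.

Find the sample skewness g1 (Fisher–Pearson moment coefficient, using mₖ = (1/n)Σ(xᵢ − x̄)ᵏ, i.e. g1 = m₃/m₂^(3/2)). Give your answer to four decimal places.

0.9173

x̄ = (12 + 14 + 6 + 36) / 4 = 17.0000
deviations (xᵢ − x̄): -5.0000, -3.0000, -11.0000, 19.0000
Σ(xᵢ − x̄)² = 516.0000 ⇒ m₂ = 516.0000/4 = 129.00000
Σ(xᵢ − x̄)³ = 5376.0000 ⇒ m₃ = 5376.0000/4 = 1344.00000
m₂^(3/2) = 129.00000^(1.5) = 1465.15835
g1 = m₃ / m₂^(3/2) = 1344.00000 / 1465.15835 ≈ 0.9173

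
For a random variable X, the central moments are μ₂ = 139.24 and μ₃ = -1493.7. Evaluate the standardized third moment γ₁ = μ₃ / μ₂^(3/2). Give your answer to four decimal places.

σ = √μ₂ = √139.24 = 11.80000
σ³ = μ₂^(3/2) = 1643.03200
γ₁ = μ₃/σ³ = -1493.7 / 1643.03200 ≈ -0.9091

-0.9091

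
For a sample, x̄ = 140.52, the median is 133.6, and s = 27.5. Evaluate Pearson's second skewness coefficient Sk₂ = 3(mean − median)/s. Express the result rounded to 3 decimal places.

Sk₂ = 3(140.52 − 133.6) / 27.5 = 3 × 6.9200 / 27.5
    = 20.7600 / 27.5 ≈ 0.755

0.755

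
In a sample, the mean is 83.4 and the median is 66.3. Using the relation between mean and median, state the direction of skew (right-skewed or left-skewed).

mean − median = 83.4 − 66.3 = 17.1
mean > median ⇒ the longer tail is on the right ⇒ right-skewed (positively skewed).

right-skewed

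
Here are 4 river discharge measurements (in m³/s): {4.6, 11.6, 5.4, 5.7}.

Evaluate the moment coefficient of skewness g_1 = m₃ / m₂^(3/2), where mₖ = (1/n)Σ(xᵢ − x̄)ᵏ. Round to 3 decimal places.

1.081

x̄ = (4.6 + 11.6 + 5.4 + 5.7) / 4 = 6.8250
deviations (xᵢ − x̄): -2.2250, 4.7750, -1.4250, -1.1250
Σ(xᵢ − x̄)² = 31.0475 ⇒ m₂ = 31.0475/4 = 7.76188
Σ(xᵢ − x̄)³ = 93.5404 ⇒ m₃ = 93.5404/4 = 23.38509
m₂^(3/2) = 7.76188^(1.5) = 21.62469
g_1 = m₃ / m₂^(3/2) = 23.38509 / 21.62469 ≈ 1.081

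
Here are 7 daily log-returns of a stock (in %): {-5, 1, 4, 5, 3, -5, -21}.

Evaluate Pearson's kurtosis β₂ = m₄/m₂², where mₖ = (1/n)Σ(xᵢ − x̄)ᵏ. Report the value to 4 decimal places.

3.4663

x̄ = -2.5714
Σ(xᵢ − x̄)² = 495.7143 ⇒ m₂ = 70.81633
Σ(xᵢ − x̄)⁴ = 121683.4344 ⇒ m₄ = 17383.34777
m₂² = 5014.95210
β₂ = m₄/m₂² = 17383.34777 / 5014.95210 ≈ 3.4663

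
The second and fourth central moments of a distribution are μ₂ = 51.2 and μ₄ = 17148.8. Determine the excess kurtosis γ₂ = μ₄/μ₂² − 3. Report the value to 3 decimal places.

μ₂² = 51.2² = 2621.44000
μ₄/μ₂² = 17148.8 / 2621.44000 = 6.54175
γ₂ = 6.54175 − 3 ≈ 3.542

3.542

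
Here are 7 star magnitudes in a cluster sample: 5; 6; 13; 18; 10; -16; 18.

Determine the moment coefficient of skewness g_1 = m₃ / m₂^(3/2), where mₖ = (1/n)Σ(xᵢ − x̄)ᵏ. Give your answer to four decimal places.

-1.2481

x̄ = (5 + 6 + 13 + 18 + 10 - 16 + 18) / 7 = 7.7143
deviations (xᵢ − x̄): -2.7143, -1.7143, 5.2857, 10.2857, 2.2857, -23.7143, 10.2857
Σ(xᵢ − x̄)² = 817.4286 ⇒ m₂ = 817.4286/7 = 116.77551
Σ(xᵢ − x̄)³ = -11025.1837 ⇒ m₃ = -11025.1837/7 = -1575.02624
m₂^(3/2) = 116.77551^(1.5) = 1261.90790
g_1 = m₃ / m₂^(3/2) = -1575.02624 / 1261.90790 ≈ -1.2481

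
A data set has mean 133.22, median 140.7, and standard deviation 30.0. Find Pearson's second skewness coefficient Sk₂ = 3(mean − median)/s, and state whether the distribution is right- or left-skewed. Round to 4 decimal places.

-0.7480, left-skewed

Sk₂ = 3(133.22 − 140.7) / 30.0 = 3 × -7.4800 / 30.0
    = -22.4400 / 30.0 ≈ -0.7480
Sk₂ < 0 ⇒ mean < median ⇒ left-skewed (negative skew).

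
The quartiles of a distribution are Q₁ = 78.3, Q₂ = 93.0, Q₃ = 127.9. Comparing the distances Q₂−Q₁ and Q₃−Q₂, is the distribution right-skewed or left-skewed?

Q₂ − Q₁ = 14.7;  Q₃ − Q₂ = 34.9
Q₃ − Q₂ > Q₂ − Q₁ ⇒ the upper half is more spread out ⇒ right-skewed.

right-skewed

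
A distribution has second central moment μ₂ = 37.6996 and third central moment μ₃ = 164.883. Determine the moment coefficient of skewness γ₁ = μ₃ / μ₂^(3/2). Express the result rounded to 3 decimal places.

0.712

σ = √μ₂ = √37.6996 = 6.14000
σ³ = μ₂^(3/2) = 231.47554
γ₁ = μ₃/σ³ = 164.883 / 231.47554 ≈ 0.712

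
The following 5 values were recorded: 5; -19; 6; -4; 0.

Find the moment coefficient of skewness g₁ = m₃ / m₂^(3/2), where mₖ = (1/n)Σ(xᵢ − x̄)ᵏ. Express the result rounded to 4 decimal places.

x̄ = (5 - 19 + 6 - 4 + 0) / 5 = -2.4000
deviations (xᵢ − x̄): 7.4000, -16.6000, 8.4000, -1.6000, 2.4000
Σ(xᵢ − x̄)² = 409.2000 ⇒ m₂ = 409.2000/5 = 81.84000
Σ(xᵢ − x̄)³ = -3566.6400 ⇒ m₃ = -3566.6400/5 = -713.32800
m₂^(3/2) = 81.84000^(1.5) = 740.36935
g₁ = m₃ / m₂^(3/2) = -713.32800 / 740.36935 ≈ -0.9635

-0.9635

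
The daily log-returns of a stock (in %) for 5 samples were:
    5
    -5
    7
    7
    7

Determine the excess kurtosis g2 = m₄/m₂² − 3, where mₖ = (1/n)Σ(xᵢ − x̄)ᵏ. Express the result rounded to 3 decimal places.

0.104

x̄ = 4.2000
Σ(xᵢ − x̄)² = 108.8000 ⇒ m₂ = 21.76000
Σ(xᵢ − x̄)⁴ = 7348.7360 ⇒ m₄ = 1469.74720
m₂² = 473.49760
g2 = m₄/m₂² − 3 = 3.10402 − 3 ≈ 0.104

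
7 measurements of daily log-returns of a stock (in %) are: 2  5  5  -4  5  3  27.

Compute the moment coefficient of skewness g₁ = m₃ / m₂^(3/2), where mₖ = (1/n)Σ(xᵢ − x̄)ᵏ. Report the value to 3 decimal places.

1.545

x̄ = (2 + 5 + 5 - 4 + 5 + 3 + 27) / 7 = 6.1429
deviations (xᵢ − x̄): -4.1429, -1.1429, -1.1429, -10.1429, -1.1429, -3.1429, 20.8571
Σ(xᵢ − x̄)² = 568.8571 ⇒ m₂ = 568.8571/7 = 81.26531
Σ(xᵢ − x̄)³ = 7923.1837 ⇒ m₃ = 7923.1837/7 = 1131.88338
m₂^(3/2) = 81.26531^(1.5) = 732.58456
g₁ = m₃ / m₂^(3/2) = 1131.88338 / 732.58456 ≈ 1.545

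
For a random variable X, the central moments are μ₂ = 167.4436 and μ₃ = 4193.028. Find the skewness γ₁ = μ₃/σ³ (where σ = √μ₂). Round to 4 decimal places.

1.9352

σ = √μ₂ = √167.4436 = 12.94000
σ³ = μ₂^(3/2) = 2166.72018
γ₁ = μ₃/σ³ = 4193.028 / 2166.72018 ≈ 1.9352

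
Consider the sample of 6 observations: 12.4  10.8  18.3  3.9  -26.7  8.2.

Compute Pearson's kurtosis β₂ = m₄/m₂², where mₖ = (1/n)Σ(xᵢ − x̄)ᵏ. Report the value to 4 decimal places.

3.6170

x̄ = 4.4833
Σ(xᵢ − x̄)² = 1280.0283 ⇒ m₂ = 213.33806
Σ(xᵢ − x̄)⁴ = 987716.1616 ⇒ m₄ = 164619.36027
m₂² = 45513.12595
β₂ = m₄/m₂² = 164619.36027 / 45513.12595 ≈ 3.6170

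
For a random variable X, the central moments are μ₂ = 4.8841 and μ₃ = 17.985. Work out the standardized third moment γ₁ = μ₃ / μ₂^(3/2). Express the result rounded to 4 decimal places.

σ = √μ₂ = √4.8841 = 2.21000
σ³ = μ₂^(3/2) = 10.79386
γ₁ = μ₃/σ³ = 17.985 / 10.79386 ≈ 1.6662

1.6662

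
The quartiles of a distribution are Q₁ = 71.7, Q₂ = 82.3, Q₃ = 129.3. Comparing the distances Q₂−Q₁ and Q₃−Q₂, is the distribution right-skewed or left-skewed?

right-skewed

Q₂ − Q₁ = 10.6;  Q₃ − Q₂ = 47.0
Q₃ − Q₂ > Q₂ − Q₁ ⇒ the upper half is more spread out ⇒ right-skewed.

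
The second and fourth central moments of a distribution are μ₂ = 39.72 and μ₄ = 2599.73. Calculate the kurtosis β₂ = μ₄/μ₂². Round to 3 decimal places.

μ₂² = 39.72² = 1577.67840
μ₄/μ₂² = 2599.73 / 1577.67840 = 1.64782
β₂ ≈ 1.648

1.648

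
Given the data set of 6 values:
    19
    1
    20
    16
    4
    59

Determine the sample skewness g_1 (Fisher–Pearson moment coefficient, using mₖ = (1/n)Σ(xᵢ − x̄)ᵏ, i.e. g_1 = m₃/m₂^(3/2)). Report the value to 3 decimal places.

1.209

x̄ = (19 + 1 + 20 + 16 + 4 + 59) / 6 = 19.8333
deviations (xᵢ − x̄): -0.8333, -18.8333, 0.1667, -3.8333, -15.8333, 39.1667
Σ(xᵢ − x̄)² = 2154.8333 ⇒ m₂ = 2154.8333/6 = 359.13889
Σ(xᵢ − x̄)³ = 49376.4444 ⇒ m₃ = 49376.4444/6 = 8229.40741
m₂^(3/2) = 359.13889^(1.5) = 6806.02676
g_1 = m₃ / m₂^(3/2) = 8229.40741 / 6806.02676 ≈ 1.209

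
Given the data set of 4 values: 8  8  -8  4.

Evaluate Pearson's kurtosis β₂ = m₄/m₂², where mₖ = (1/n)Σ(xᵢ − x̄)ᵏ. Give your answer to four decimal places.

x̄ = 3.0000
Σ(xᵢ − x̄)² = 172.0000 ⇒ m₂ = 43.00000
Σ(xᵢ − x̄)⁴ = 15892.0000 ⇒ m₄ = 3973.00000
m₂² = 1849.00000
β₂ = m₄/m₂² = 3973.00000 / 1849.00000 ≈ 2.1487

2.1487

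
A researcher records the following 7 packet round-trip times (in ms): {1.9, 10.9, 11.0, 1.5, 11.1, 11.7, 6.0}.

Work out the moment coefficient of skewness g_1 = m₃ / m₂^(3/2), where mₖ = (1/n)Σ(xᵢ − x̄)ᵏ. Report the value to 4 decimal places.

x̄ = (1.9 + 10.9 + 11.0 + 1.5 + 11.1 + 11.7 + 6.0) / 7 = 7.7286
deviations (xᵢ − x̄): -5.8286, 3.1714, 3.2714, -6.2286, 3.3714, 3.9714, -1.7286
Σ(xᵢ − x̄)² = 123.6543 ⇒ m₂ = 123.6543/7 = 17.66490
Σ(xᵢ − x̄)³ = -276.9431 ⇒ m₃ = -276.9431/7 = -39.56330
m₂^(3/2) = 17.66490^(1.5) = 74.24491
g_1 = m₃ / m₂^(3/2) = -39.56330 / 74.24491 ≈ -0.5329

-0.5329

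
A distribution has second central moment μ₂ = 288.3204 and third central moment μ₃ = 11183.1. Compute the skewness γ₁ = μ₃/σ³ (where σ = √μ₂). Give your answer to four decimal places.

2.2843

σ = √μ₂ = √288.3204 = 16.98000
σ³ = μ₂^(3/2) = 4895.68039
γ₁ = μ₃/σ³ = 11183.1 / 4895.68039 ≈ 2.2843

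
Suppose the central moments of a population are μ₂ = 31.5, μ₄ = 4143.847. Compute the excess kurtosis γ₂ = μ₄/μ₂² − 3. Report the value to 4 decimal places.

1.1762

μ₂² = 31.5² = 992.25000
μ₄/μ₂² = 4143.847 / 992.25000 = 4.17621
γ₂ = 4.17621 − 3 ≈ 1.1762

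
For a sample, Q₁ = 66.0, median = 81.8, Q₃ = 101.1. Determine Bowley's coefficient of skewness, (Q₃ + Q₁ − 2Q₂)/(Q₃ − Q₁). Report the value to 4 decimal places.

0.0997

numerator: Q₃ + Q₁ − 2Q₂ = 101.1 + 66.0 − 2×81.8 = 3.5000
denominator: Q₃ − Q₁ = 101.1 − 66.0 = 35.1000
Bowley skewness = 3.5000 / 35.1000 ≈ 0.0997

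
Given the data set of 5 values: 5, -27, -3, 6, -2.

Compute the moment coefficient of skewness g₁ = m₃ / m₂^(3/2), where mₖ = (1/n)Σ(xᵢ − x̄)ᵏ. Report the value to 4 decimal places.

-1.1701

x̄ = (5 - 27 - 3 + 6 - 2) / 5 = -4.2000
deviations (xᵢ − x̄): 9.2000, -22.8000, 1.2000, 10.2000, 2.2000
Σ(xᵢ − x̄)² = 714.8000 ⇒ m₂ = 714.8000/5 = 142.96000
Σ(xᵢ − x̄)³ = -10000.0800 ⇒ m₃ = -10000.0800/5 = -2000.01600
m₂^(3/2) = 142.96000^(1.5) = 1709.31384
g₁ = m₃ / m₂^(3/2) = -2000.01600 / 1709.31384 ≈ -1.1701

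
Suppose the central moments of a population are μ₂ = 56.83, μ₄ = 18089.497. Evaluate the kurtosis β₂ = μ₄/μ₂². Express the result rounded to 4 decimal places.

5.6011

μ₂² = 56.83² = 3229.64890
μ₄/μ₂² = 18089.497 / 3229.64890 = 5.60107
β₂ ≈ 5.6011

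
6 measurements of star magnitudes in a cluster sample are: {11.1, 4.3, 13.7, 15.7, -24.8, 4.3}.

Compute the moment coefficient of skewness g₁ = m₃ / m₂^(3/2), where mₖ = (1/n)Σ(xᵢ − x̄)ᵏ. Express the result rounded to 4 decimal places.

-1.4011

x̄ = (11.1 + 4.3 + 13.7 + 15.7 - 24.8 + 4.3) / 6 = 4.0500
deviations (xᵢ − x̄): 7.0500, 0.2500, 9.6500, 11.6500, -28.8500, 0.2500
Σ(xᵢ − x̄)² = 1110.9950 ⇒ m₂ = 1110.9950/6 = 185.16583
Σ(xᵢ − x̄)³ = -21182.2710 ⇒ m₃ = -21182.2710/6 = -3530.37850
m₂^(3/2) = 185.16583^(1.5) = 2519.65617
g₁ = m₃ / m₂^(3/2) = -3530.37850 / 2519.65617 ≈ -1.4011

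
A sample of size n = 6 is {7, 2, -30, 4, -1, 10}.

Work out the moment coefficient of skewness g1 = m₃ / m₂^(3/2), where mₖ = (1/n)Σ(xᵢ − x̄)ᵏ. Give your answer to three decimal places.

-1.516

x̄ = (7 + 2 - 30 + 4 - 1 + 10) / 6 = -1.3333
deviations (xᵢ − x̄): 8.3333, 3.3333, -28.6667, 5.3333, 0.3333, 11.3333
Σ(xᵢ − x̄)² = 1059.3333 ⇒ m₂ = 1059.3333/6 = 176.55556
Σ(xᵢ − x̄)³ = -21334.4444 ⇒ m₃ = -21334.4444/6 = -3555.74074
m₂^(3/2) = 176.55556^(1.5) = 2345.96799
g1 = m₃ / m₂^(3/2) = -3555.74074 / 2345.96799 ≈ -1.516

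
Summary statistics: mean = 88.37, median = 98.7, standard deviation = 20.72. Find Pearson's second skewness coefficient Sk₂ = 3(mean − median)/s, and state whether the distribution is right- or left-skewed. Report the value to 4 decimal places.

-1.4957, left-skewed

Sk₂ = 3(88.37 − 98.7) / 20.72 = 3 × -10.3300 / 20.72
    = -30.9900 / 20.72 ≈ -1.4957
Sk₂ < 0 ⇒ mean < median ⇒ left-skewed (negative skew).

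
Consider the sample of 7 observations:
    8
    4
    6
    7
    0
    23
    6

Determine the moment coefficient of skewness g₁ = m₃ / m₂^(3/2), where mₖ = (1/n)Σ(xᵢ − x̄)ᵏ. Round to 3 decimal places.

1.455

x̄ = (8 + 4 + 6 + 7 + 0 + 23 + 6) / 7 = 7.7143
deviations (xᵢ − x̄): 0.2857, -3.7143, -1.7143, -0.7143, -7.7143, 15.2857, -1.7143
Σ(xᵢ − x̄)² = 313.4286 ⇒ m₂ = 313.4286/7 = 44.77551
Σ(xᵢ − x̄)³ = 3050.8163 ⇒ m₃ = 3050.8163/7 = 435.83090
m₂^(3/2) = 44.77551^(1.5) = 299.61311
g₁ = m₃ / m₂^(3/2) = 435.83090 / 299.61311 ≈ 1.455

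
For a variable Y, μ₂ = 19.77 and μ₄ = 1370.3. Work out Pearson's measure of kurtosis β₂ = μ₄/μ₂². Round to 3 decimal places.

3.506

μ₂² = 19.77² = 390.85290
μ₄/μ₂² = 1370.3 / 390.85290 = 3.50592
β₂ ≈ 3.506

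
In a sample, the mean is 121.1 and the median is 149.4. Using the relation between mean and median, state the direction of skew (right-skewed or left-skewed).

left-skewed

mean − median = 121.1 − 149.4 = -28.3
mean < median ⇒ the longer tail is on the left ⇒ left-skewed (negatively skewed).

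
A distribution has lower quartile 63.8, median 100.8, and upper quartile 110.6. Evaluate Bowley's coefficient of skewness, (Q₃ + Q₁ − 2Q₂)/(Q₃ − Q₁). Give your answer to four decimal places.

numerator: Q₃ + Q₁ − 2Q₂ = 110.6 + 63.8 − 2×100.8 = -27.2000
denominator: Q₃ − Q₁ = 110.6 − 63.8 = 46.8000
Bowley skewness = -27.2000 / 46.8000 ≈ -0.5812

-0.5812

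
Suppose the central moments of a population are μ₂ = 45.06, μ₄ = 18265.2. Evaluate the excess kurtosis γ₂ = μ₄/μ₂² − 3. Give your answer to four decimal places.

μ₂² = 45.06² = 2030.40360
μ₄/μ₂² = 18265.2 / 2030.40360 = 8.99585
γ₂ = 8.99585 − 3 ≈ 5.9958

5.9958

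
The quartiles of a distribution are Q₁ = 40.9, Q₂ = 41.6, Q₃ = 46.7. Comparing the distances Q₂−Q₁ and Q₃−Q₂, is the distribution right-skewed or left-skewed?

right-skewed

Q₂ − Q₁ = 0.7;  Q₃ − Q₂ = 5.1
Q₃ − Q₂ > Q₂ − Q₁ ⇒ the upper half is more spread out ⇒ right-skewed.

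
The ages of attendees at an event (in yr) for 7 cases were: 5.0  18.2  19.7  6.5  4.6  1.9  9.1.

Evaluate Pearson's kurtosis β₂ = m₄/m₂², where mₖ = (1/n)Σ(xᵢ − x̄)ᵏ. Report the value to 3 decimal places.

x̄ = 9.2857
Σ(xᵢ − x̄)² = 290.5886 ⇒ m₂ = 41.51265
Σ(xᵢ − x̄)⁴ = 21932.8139 ⇒ m₄ = 3133.25913
m₂² = 1723.30036
β₂ = m₄/m₂² = 3133.25913 / 1723.30036 ≈ 1.818

1.818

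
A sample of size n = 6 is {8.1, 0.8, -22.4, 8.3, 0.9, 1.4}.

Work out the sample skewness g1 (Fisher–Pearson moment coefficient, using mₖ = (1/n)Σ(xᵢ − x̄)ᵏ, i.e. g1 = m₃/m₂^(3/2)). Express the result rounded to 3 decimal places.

x̄ = (8.1 + 0.8 - 22.4 + 8.3 + 0.9 + 1.4) / 6 = -0.4833
deviations (xᵢ − x̄): 8.5833, 1.2833, -21.9167, 8.7833, 1.3833, 1.8833
Σ(xᵢ − x̄)² = 638.2683 ⇒ m₂ = 638.2683/6 = 106.37806
Σ(xᵢ − x̄)³ = -9206.0444 ⇒ m₃ = -9206.0444/6 = -1534.34074
m₂^(3/2) = 106.37806^(1.5) = 1097.18048
g1 = m₃ / m₂^(3/2) = -1534.34074 / 1097.18048 ≈ -1.398

-1.398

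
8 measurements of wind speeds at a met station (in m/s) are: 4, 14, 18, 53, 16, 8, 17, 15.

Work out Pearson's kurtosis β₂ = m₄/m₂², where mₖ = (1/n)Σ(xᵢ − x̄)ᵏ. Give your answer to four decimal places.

5.0890

x̄ = 18.1250
Σ(xᵢ − x̄)² = 1550.8750 ⇒ m₂ = 193.85938
Σ(xᵢ − x̄)⁴ = 1530024.9004 ⇒ m₄ = 191253.11255
m₂² = 37581.45728
β₂ = m₄/m₂² = 191253.11255 / 37581.45728 ≈ 5.0890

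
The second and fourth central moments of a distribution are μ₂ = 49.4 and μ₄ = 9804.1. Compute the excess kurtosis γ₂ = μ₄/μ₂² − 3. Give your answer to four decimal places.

μ₂² = 49.4² = 2440.36000
μ₄/μ₂² = 9804.1 / 2440.36000 = 4.01748
γ₂ = 4.01748 − 3 ≈ 1.0175

1.0175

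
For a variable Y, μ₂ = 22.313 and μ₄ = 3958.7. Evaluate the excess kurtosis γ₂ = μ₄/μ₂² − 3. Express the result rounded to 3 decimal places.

4.951

μ₂² = 22.313² = 497.86997
μ₄/μ₂² = 3958.7 / 497.86997 = 7.95127
γ₂ = 7.95127 − 3 ≈ 4.951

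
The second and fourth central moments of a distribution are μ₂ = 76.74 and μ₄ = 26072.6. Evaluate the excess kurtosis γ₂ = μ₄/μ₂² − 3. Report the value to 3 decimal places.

μ₂² = 76.74² = 5889.02760
μ₄/μ₂² = 26072.6 / 5889.02760 = 4.42732
γ₂ = 4.42732 − 3 ≈ 1.427

1.427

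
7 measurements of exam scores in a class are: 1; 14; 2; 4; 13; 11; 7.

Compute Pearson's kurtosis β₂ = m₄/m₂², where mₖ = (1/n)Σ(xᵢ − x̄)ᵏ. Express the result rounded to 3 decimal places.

x̄ = 7.4286
Σ(xᵢ − x̄)² = 169.7143 ⇒ m₂ = 24.24490
Σ(xᵢ − x̄)⁴ = 5705.5977 ⇒ m₄ = 815.08538
m₂² = 587.81508
β₂ = m₄/m₂² = 815.08538 / 587.81508 ≈ 1.387

1.387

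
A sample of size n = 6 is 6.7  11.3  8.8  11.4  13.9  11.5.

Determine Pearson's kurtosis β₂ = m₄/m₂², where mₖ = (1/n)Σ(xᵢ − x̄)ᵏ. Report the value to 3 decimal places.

x̄ = 10.6000
Σ(xᵢ − x̄)² = 31.2800 ⇒ m₂ = 5.21333
Σ(xᵢ − x̄)⁴ = 361.7396 ⇒ m₄ = 60.28993
m₂² = 27.17884
β₂ = m₄/m₂² = 60.28993 / 27.17884 ≈ 2.218

2.218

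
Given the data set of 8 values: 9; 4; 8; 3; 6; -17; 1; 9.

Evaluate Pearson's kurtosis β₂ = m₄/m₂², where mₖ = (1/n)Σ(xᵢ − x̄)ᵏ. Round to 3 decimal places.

4.894

x̄ = 2.8750
Σ(xᵢ − x̄)² = 510.8750 ⇒ m₂ = 63.85938
Σ(xᵢ − x̄)⁴ = 159651.4004 ⇒ m₄ = 19956.42505
m₂² = 4078.01978
β₂ = m₄/m₂² = 19956.42505 / 4078.01978 ≈ 4.894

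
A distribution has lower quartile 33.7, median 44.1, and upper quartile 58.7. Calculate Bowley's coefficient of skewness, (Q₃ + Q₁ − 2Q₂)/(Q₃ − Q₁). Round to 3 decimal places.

numerator: Q₃ + Q₁ − 2Q₂ = 58.7 + 33.7 − 2×44.1 = 4.2000
denominator: Q₃ − Q₁ = 58.7 − 33.7 = 25.0000
Bowley skewness = 4.2000 / 25.0000 ≈ 0.168

0.168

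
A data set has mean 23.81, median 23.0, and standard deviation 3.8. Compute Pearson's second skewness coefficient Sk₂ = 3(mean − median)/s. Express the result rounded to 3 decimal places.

Sk₂ = 3(23.81 − 23.0) / 3.8 = 3 × 0.8100 / 3.8
    = 2.4300 / 3.8 ≈ 0.639

0.639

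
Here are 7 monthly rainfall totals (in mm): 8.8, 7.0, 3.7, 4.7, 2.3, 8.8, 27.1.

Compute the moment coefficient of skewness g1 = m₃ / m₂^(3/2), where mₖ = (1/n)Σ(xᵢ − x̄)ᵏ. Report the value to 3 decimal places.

1.672

x̄ = (8.8 + 7.0 + 3.7 + 4.7 + 2.3 + 8.8 + 27.1) / 7 = 8.9143
deviations (xᵢ − x̄): -0.1143, -1.9143, -5.2143, -4.2143, -6.6143, -0.1143, 18.1857
Σ(xᵢ − x̄)² = 423.1086 ⇒ m₂ = 423.1086/7 = 60.44408
Σ(xᵢ − x̄)³ = 5501.3818 ⇒ m₃ = 5501.3818/7 = 785.91168
m₂^(3/2) = 60.44408^(1.5) = 469.92730
g1 = m₃ / m₂^(3/2) = 785.91168 / 469.92730 ≈ 1.672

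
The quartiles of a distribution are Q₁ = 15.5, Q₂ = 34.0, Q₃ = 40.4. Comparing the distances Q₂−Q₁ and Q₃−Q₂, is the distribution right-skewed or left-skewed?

left-skewed

Q₂ − Q₁ = 18.5;  Q₃ − Q₂ = 6.4
Q₂ − Q₁ > Q₃ − Q₂ ⇒ the lower half is more spread out ⇒ left-skewed.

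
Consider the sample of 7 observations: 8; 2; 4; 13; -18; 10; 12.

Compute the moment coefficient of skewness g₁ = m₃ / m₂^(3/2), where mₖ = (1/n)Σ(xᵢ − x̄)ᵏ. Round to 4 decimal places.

-1.4821

x̄ = (8 + 2 + 4 + 13 - 18 + 10 + 12) / 7 = 4.4286
deviations (xᵢ − x̄): 3.5714, -2.4286, -0.4286, 8.5714, -22.4286, 5.5714, 7.5714
Σ(xᵢ − x̄)² = 683.7143 ⇒ m₂ = 683.7143/7 = 97.67347
Σ(xᵢ − x̄)³ = -10014.6122 ⇒ m₃ = -10014.6122/7 = -1430.65889
m₂^(3/2) = 97.67347^(1.5) = 965.30581
g₁ = m₃ / m₂^(3/2) = -1430.65889 / 965.30581 ≈ -1.4821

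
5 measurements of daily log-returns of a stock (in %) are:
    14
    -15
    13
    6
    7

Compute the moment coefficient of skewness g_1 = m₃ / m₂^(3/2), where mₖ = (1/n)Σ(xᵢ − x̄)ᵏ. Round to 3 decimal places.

-1.170

x̄ = (14 - 15 + 13 + 6 + 7) / 5 = 5.0000
deviations (xᵢ − x̄): 9.0000, -20.0000, 8.0000, 1.0000, 2.0000
Σ(xᵢ − x̄)² = 550.0000 ⇒ m₂ = 550.0000/5 = 110.00000
Σ(xᵢ − x̄)³ = -6750.0000 ⇒ m₃ = -6750.0000/5 = -1350.00000
m₂^(3/2) = 110.00000^(1.5) = 1153.68973
g_1 = m₃ / m₂^(3/2) = -1350.00000 / 1153.68973 ≈ -1.170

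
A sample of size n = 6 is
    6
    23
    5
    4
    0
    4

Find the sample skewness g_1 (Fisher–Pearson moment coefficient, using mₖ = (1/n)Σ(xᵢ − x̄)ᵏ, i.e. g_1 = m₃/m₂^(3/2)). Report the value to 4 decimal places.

1.5216

x̄ = (6 + 23 + 5 + 4 + 0 + 4) / 6 = 7.0000
deviations (xᵢ − x̄): -1.0000, 16.0000, -2.0000, -3.0000, -7.0000, -3.0000
Σ(xᵢ − x̄)² = 328.0000 ⇒ m₂ = 328.0000/6 = 54.66667
Σ(xᵢ − x̄)³ = 3690.0000 ⇒ m₃ = 3690.0000/6 = 615.00000
m₂^(3/2) = 54.66667^(1.5) = 404.18844
g_1 = m₃ / m₂^(3/2) = 615.00000 / 404.18844 ≈ 1.5216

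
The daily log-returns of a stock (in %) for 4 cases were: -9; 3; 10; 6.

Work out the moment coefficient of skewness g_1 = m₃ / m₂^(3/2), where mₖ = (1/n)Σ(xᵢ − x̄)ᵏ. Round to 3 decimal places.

x̄ = (-9 + 3 + 10 + 6) / 4 = 2.5000
deviations (xᵢ − x̄): -11.5000, 0.5000, 7.5000, 3.5000
Σ(xᵢ − x̄)² = 201.0000 ⇒ m₂ = 201.0000/4 = 50.25000
Σ(xᵢ − x̄)³ = -1056.0000 ⇒ m₃ = -1056.0000/4 = -264.00000
m₂^(3/2) = 50.25000^(1.5) = 356.20835
g_1 = m₃ / m₂^(3/2) = -264.00000 / 356.20835 ≈ -0.741

-0.741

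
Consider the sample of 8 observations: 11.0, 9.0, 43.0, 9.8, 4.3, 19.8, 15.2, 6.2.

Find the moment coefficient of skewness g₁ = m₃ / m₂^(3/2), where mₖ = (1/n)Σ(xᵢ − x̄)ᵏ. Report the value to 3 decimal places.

1.633

x̄ = (11.0 + 9.0 + 43.0 + 9.8 + 4.3 + 19.8 + 15.2 + 6.2) / 8 = 14.7875
deviations (xᵢ − x̄): -3.7875, -5.7875, 28.2125, -4.9875, -10.4875, 5.0125, 0.4125, -8.5875
Σ(xᵢ − x̄)² = 1077.6888 ⇒ m₂ = 1077.6888/8 = 134.71109
Σ(xᵢ − x̄)³ = 20422.5803 ⇒ m₃ = 20422.5803/8 = 2552.82254
m₂^(3/2) = 134.71109^(1.5) = 1563.52577
g₁ = m₃ / m₂^(3/2) = 2552.82254 / 1563.52577 ≈ 1.633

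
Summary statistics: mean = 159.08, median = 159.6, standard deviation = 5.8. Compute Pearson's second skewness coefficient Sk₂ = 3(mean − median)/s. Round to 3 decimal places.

-0.269

Sk₂ = 3(159.08 − 159.6) / 5.8 = 3 × -0.5200 / 5.8
    = -1.5600 / 5.8 ≈ -0.269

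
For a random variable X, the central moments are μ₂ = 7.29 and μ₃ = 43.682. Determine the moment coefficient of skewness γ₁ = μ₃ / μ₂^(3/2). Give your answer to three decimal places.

2.219

σ = √μ₂ = √7.29 = 2.70000
σ³ = μ₂^(3/2) = 19.68300
γ₁ = μ₃/σ³ = 43.682 / 19.68300 ≈ 2.219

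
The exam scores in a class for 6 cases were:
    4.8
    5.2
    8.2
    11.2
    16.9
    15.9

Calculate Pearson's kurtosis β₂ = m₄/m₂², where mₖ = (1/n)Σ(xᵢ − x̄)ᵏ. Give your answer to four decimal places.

x̄ = 10.3667
Σ(xᵢ − x̄)² = 136.3733 ⇒ m₂ = 22.72889
Σ(xᵢ − x̄)⁴ = 4454.7659 ⇒ m₄ = 742.46099
m₂² = 516.60239
β₂ = m₄/m₂² = 742.46099 / 516.60239 ≈ 1.4372

1.4372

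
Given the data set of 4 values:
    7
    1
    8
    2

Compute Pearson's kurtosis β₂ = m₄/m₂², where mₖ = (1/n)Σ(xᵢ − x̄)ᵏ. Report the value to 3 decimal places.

1.105

x̄ = 4.5000
Σ(xᵢ − x̄)² = 37.0000 ⇒ m₂ = 9.25000
Σ(xᵢ − x̄)⁴ = 378.2500 ⇒ m₄ = 94.56250
m₂² = 85.56250
β₂ = m₄/m₂² = 94.56250 / 85.56250 ≈ 1.105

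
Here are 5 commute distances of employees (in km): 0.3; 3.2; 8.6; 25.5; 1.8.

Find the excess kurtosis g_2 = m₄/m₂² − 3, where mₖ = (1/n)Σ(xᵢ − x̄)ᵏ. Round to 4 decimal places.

-0.2196

x̄ = 7.8800
Σ(xᵢ − x̄)² = 427.3080 ⇒ m₂ = 85.46160
Σ(xᵢ − x̄)⁴ = 101535.8802 ⇒ m₄ = 20307.17603
m₂² = 7303.68507
g_2 = m₄/m₂² − 3 = 2.78040 − 3 ≈ -0.2196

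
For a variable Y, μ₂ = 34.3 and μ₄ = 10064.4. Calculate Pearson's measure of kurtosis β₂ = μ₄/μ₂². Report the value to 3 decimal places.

8.555

μ₂² = 34.3² = 1176.49000
μ₄/μ₂² = 10064.4 / 1176.49000 = 8.55460
β₂ ≈ 8.555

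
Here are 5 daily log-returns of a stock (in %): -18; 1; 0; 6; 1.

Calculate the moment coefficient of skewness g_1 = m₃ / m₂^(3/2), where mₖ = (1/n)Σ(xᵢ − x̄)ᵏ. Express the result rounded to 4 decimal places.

-1.2452

x̄ = (-18 + 1 + 0 + 6 + 1) / 5 = -2.0000
deviations (xᵢ − x̄): -16.0000, 3.0000, 2.0000, 8.0000, 3.0000
Σ(xᵢ − x̄)² = 342.0000 ⇒ m₂ = 342.0000/5 = 68.40000
Σ(xᵢ − x̄)³ = -3522.0000 ⇒ m₃ = -3522.0000/5 = -704.40000
m₂^(3/2) = 68.40000^(1.5) = 565.69736
g_1 = m₃ / m₂^(3/2) = -704.40000 / 565.69736 ≈ -1.2452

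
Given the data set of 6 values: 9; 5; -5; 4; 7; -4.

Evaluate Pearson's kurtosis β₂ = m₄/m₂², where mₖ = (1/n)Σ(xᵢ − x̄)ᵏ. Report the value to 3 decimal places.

x̄ = 2.6667
Σ(xᵢ − x̄)² = 169.3333 ⇒ m₂ = 28.22222
Σ(xᵢ − x̄)⁴ = 7424.4444 ⇒ m₄ = 1237.40741
m₂² = 796.49383
β₂ = m₄/m₂² = 1237.40741 / 796.49383 ≈ 1.554

1.554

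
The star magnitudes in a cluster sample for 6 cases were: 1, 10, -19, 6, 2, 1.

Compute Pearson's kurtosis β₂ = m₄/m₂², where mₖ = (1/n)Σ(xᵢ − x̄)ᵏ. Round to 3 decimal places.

3.452

x̄ = 0.1667
Σ(xᵢ − x̄)² = 502.8333 ⇒ m₂ = 83.80556
Σ(xᵢ − x̄)⁴ = 145474.1528 ⇒ m₄ = 24245.69213
m₂² = 7023.37114
β₂ = m₄/m₂² = 24245.69213 / 7023.37114 ≈ 3.452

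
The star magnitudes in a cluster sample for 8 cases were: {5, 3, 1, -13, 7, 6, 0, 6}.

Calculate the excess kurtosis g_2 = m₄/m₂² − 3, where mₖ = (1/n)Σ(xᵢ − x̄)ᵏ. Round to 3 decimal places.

1.569

x̄ = 1.8750
Σ(xᵢ − x̄)² = 296.8750 ⇒ m₂ = 37.10938
Σ(xᵢ − x̄)⁴ = 50337.3379 ⇒ m₄ = 6292.16724
m₂² = 1377.10571
g_2 = m₄/m₂² − 3 = 4.56912 − 3 ≈ 1.569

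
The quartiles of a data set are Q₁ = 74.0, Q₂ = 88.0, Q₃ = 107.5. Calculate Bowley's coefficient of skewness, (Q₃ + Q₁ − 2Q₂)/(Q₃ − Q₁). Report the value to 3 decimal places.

0.164

numerator: Q₃ + Q₁ − 2Q₂ = 107.5 + 74.0 − 2×88.0 = 5.5000
denominator: Q₃ − Q₁ = 107.5 − 74.0 = 33.5000
Bowley skewness = 5.5000 / 33.5000 ≈ 0.164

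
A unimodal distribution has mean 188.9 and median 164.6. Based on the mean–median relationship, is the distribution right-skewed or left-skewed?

mean − median = 188.9 − 164.6 = 24.3
mean > median ⇒ the longer tail is on the right ⇒ right-skewed (positively skewed).

right-skewed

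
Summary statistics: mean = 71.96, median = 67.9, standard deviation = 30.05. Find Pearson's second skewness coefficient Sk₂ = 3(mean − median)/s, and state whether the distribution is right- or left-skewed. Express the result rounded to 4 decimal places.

0.4053, right-skewed

Sk₂ = 3(71.96 − 67.9) / 30.05 = 3 × 4.0600 / 30.05
    = 12.1800 / 30.05 ≈ 0.4053
Sk₂ > 0 ⇒ mean > median ⇒ right-skewed (positive skew).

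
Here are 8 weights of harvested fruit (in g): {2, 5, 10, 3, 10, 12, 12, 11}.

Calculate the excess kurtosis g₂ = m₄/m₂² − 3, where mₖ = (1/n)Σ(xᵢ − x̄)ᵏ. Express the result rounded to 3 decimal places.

x̄ = 8.1250
Σ(xᵢ − x̄)² = 118.8750 ⇒ m₂ = 14.85938
Σ(xᵢ − x̄)⁴ = 2736.6504 ⇒ m₄ = 342.08130
m₂² = 220.80103
g₂ = m₄/m₂² − 3 = 1.54927 − 3 ≈ -1.451

-1.451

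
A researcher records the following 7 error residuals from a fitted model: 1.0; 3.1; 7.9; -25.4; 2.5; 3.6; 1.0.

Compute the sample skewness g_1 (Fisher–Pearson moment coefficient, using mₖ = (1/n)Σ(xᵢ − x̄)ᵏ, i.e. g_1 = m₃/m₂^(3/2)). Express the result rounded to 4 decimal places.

x̄ = (1.0 + 3.1 + 7.9 - 25.4 + 2.5 + 3.6 + 1.0) / 7 = -0.9000
deviations (xᵢ − x̄): 1.9000, 4.0000, 8.8000, -24.5000, 3.4000, 4.5000, 1.9000
Σ(xᵢ − x̄)² = 732.7200 ⇒ m₂ = 732.7200/7 = 104.67429
Σ(xᵢ − x̄)³ = -13816.5060 ⇒ m₃ = -13816.5060/7 = -1973.78657
m₂^(3/2) = 104.67429^(1.5) = 1070.92735
g_1 = m₃ / m₂^(3/2) = -1973.78657 / 1070.92735 ≈ -1.8431

-1.8431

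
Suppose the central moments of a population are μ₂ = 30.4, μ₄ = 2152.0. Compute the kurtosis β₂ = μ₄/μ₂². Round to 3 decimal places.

2.329

μ₂² = 30.4² = 924.16000
μ₄/μ₂² = 2152.0 / 924.16000 = 2.32860
β₂ ≈ 2.329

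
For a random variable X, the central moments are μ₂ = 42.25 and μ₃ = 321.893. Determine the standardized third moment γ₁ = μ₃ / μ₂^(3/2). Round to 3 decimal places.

1.172

σ = √μ₂ = √42.25 = 6.50000
σ³ = μ₂^(3/2) = 274.62500
γ₁ = μ₃/σ³ = 321.893 / 274.62500 ≈ 1.172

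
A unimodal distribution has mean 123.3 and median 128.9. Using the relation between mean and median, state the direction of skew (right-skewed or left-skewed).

mean − median = 123.3 − 128.9 = -5.6
mean < median ⇒ the longer tail is on the left ⇒ left-skewed (negatively skewed).

left-skewed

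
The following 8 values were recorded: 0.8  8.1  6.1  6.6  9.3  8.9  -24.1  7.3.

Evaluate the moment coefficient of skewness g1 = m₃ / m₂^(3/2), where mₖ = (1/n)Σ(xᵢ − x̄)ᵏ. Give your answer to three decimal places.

-2.039

x̄ = (0.8 + 8.1 + 6.1 + 6.6 + 9.3 + 8.9 - 24.1 + 7.3) / 8 = 2.8750
deviations (xᵢ − x̄): -2.0750, 5.2250, 3.2250, 3.7250, 6.4250, 6.0250, -26.9750, 4.4250
Σ(xᵢ − x̄)² = 880.6950 ⇒ m₂ = 880.6950/8 = 110.08688
Σ(xᵢ − x̄)³ = -18838.8518 ⇒ m₃ = -18838.8518/8 = -2354.85647
m₂^(3/2) = 110.08688^(1.5) = 1155.05673
g1 = m₃ / m₂^(3/2) = -2354.85647 / 1155.05673 ≈ -2.039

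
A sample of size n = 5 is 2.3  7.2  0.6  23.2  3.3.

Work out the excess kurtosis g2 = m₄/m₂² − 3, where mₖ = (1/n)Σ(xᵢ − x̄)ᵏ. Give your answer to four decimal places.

x̄ = 7.3200
Σ(xᵢ − x̄)² = 338.7080 ⇒ m₂ = 67.74160
Σ(xᵢ − x̄)⁴ = 66527.4280 ⇒ m₄ = 13305.48560
m₂² = 4588.92437
g2 = m₄/m₂² − 3 = 2.89948 − 3 ≈ -0.1005

-0.1005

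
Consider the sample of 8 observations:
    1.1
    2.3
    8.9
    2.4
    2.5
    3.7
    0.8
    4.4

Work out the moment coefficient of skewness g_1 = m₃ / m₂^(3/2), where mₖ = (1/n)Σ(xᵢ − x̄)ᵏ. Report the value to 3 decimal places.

x̄ = (1.1 + 2.3 + 8.9 + 2.4 + 2.5 + 3.7 + 0.8 + 4.4) / 8 = 3.2625
deviations (xᵢ − x̄): -2.1625, -0.9625, 5.6375, -0.8625, -0.7625, 0.4375, -2.4625, 1.1375
Σ(xᵢ − x̄)² = 46.2588 ⇒ m₂ = 46.2588/8 = 5.78234
Σ(xᵢ − x̄)³ = 153.7015 ⇒ m₃ = 153.7015/8 = 19.21269
m₂^(3/2) = 5.78234^(1.5) = 13.90452
g_1 = m₃ / m₂^(3/2) = 19.21269 / 13.90452 ≈ 1.382

1.382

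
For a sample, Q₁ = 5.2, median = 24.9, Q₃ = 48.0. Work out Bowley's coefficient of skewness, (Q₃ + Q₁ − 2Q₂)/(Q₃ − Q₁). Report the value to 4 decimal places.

numerator: Q₃ + Q₁ − 2Q₂ = 48.0 + 5.2 − 2×24.9 = 3.4000
denominator: Q₃ − Q₁ = 48.0 − 5.2 = 42.8000
Bowley skewness = 3.4000 / 42.8000 ≈ 0.0794

0.0794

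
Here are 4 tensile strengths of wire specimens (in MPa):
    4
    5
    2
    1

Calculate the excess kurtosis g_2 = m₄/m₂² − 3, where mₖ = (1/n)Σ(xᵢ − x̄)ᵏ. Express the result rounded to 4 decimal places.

-1.6400

x̄ = 3.0000
Σ(xᵢ − x̄)² = 10.0000 ⇒ m₂ = 2.50000
Σ(xᵢ − x̄)⁴ = 34.0000 ⇒ m₄ = 8.50000
m₂² = 6.25000
g_2 = m₄/m₂² − 3 = 1.36000 − 3 ≈ -1.6400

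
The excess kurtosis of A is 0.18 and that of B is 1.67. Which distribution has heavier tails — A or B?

Higher excess kurtosis ⇒ heavier tails relative to the normal distribution.
0.18 vs 1.67: the larger is 1.67, so B has heavier tails.

B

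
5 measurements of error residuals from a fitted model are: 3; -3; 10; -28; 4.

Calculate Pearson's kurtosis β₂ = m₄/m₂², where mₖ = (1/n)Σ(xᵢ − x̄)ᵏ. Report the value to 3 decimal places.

2.806

x̄ = -2.8000
Σ(xᵢ − x̄)² = 878.8000 ⇒ m₂ = 175.76000
Σ(xᵢ − x̄)⁴ = 433389.1360 ⇒ m₄ = 86677.82720
m₂² = 30891.57760
β₂ = m₄/m₂² = 86677.82720 / 30891.57760 ≈ 2.806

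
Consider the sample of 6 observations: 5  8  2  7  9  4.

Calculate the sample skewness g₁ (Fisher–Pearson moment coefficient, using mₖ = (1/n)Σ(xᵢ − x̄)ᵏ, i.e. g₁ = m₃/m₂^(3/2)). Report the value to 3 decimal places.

x̄ = (5 + 8 + 2 + 7 + 9 + 4) / 6 = 5.8333
deviations (xᵢ − x̄): -0.8333, 2.1667, -3.8333, 1.1667, 3.1667, -1.8333
Σ(xᵢ − x̄)² = 34.8333 ⇒ m₂ = 34.8333/6 = 5.80556
Σ(xᵢ − x̄)³ = -19.5556 ⇒ m₃ = -19.5556/6 = -3.25926
m₂^(3/2) = 5.80556^(1.5) = 13.98832
g₁ = m₃ / m₂^(3/2) = -3.25926 / 13.98832 ≈ -0.233

-0.233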